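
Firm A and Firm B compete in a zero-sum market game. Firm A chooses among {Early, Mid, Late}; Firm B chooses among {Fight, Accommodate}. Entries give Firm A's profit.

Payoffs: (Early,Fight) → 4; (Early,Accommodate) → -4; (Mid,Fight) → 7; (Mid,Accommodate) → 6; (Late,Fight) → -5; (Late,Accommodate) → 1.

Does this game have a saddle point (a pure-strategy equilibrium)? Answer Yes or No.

Yes

Row minima: Early → -4, Mid → 6, Late → -5; maximin = 6.
Column maxima: Fight → 7, Accommodate → 6; minimax = 6.
maximin = minimax = 6, so a saddle point exists.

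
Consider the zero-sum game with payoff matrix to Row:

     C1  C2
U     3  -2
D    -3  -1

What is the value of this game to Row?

-9/7

Row minima: U → -2, D → -3; maximin = -2.
Column maxima: C1 → 3, C2 → -1; minimax = -1.
-2 ≠ -1, so there is no saddle point; optimal play is mixed.
Let Row play U with probability p. Expected payoff against C1: 3p + (-3)(1−p) = 6p − 3; against C2: (-2)p + (-1)(1−p) = −p − 1.
Setting these equal: 6p − 3 = −p − 1 ⇒ 7p = 2 ⇒ p = 2/7, and the value is (6)·(2/7) − 3 = -9/7.
For Column: with q = P(C1), equating U's and D's payoffs gives 5q − 2 = −2q − 1 ⇒ q = 1/7.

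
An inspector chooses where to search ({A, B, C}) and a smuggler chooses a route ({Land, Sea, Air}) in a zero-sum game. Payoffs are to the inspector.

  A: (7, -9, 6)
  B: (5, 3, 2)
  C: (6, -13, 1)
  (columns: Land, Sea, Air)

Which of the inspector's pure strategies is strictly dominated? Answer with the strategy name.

A gives a strictly higher payoff than C against every column: 7 > 6, -9 > -13, 6 > 1.
So C is strictly dominated and the inspector never plays it.

C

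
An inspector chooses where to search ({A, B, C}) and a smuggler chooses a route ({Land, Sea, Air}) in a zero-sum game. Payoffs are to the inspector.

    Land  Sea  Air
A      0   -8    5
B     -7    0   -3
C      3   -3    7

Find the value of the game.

Row minima: A → -8, B → -7, C → -3; maximin = -3.
Column maxima: Land → 3, Sea → 0, Air → 7; minimax = 0.
-3 ≠ 0, so there is no saddle point; optimal play is mixed.
A is strictly dominated by C, so the inspector never plays it.
Air is strictly dominated by Land (it gives the inspector strictly more in every row), so the smuggler never plays it.
On the remaining 2×2 (B, C vs Land, Sea):
Let the inspector play B with probability p. Expected payoff against Land: (-7)p + 3(1−p) = −10p + 3; against Sea: 0p + (-3)(1−p) = 3p − 3.
Setting these equal: −10p + 3 = 3p − 3 ⇒ −13p = -6 ⇒ p = 6/13, and the value is (-10)·(6/13) + 3 = -21/13.
For the smuggler: with q = P(Land), equating B's and C's payoffs gives −7q = 6q − 3 ⇒ q = 3/13.

-21/13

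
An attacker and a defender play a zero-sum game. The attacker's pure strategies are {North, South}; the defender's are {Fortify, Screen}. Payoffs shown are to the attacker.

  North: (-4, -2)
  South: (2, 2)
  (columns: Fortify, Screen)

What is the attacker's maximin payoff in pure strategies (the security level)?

2

Row minima: North → -4, South → 2.
The best of these is 2.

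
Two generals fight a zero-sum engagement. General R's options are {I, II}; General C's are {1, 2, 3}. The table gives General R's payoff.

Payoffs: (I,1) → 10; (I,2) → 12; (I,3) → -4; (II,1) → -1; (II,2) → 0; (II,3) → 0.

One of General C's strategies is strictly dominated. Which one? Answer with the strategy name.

1 holds General R's payoff strictly below 2 in every row: 10 < 12, -1 < 0.
So 2 is strictly dominated for General C.

2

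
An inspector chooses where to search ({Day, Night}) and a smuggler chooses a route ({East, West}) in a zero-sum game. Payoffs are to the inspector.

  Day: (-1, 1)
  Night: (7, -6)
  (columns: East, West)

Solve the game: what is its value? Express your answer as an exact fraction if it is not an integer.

1/15

Row minima: Day → -1, Night → -6; maximin = -1.
Column maxima: East → 7, West → 1; minimax = 1.
-1 ≠ 1, so there is no saddle point; optimal play is mixed.
Let the inspector play Day with probability p. Expected payoff against East: (-1)p + 7(1−p) = −8p + 7; against West: 1p + (-6)(1−p) = 7p − 6.
Setting these equal: −8p + 7 = 7p − 6 ⇒ −15p = -13 ⇒ p = 13/15, and the value is (-8)·(13/15) + 7 = 1/15.
For the smuggler: with q = P(East), equating Day's and Night's payoffs gives −2q + 1 = 13q − 6 ⇒ q = 7/15.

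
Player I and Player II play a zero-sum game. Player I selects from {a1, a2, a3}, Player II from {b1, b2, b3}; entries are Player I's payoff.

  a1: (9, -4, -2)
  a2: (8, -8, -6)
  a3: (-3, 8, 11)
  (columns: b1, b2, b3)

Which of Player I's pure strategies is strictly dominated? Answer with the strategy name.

a2

a1 gives a strictly higher payoff than a2 against every column: 9 > 8, -4 > -8, -2 > -6.
So a2 is strictly dominated and Player I never plays it.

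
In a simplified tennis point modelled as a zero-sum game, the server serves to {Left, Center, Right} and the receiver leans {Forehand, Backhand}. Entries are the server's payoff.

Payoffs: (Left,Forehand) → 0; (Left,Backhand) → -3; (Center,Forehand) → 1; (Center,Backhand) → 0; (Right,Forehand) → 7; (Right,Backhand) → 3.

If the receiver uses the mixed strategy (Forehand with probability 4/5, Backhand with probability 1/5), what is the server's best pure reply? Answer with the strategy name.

Expected payoff of Left: (4/5)·0 + (1/5)·(-3) = -3/5.
Expected payoff of Center: (4/5)·1 + (1/5)·0 = 4/5.
Expected payoff of Right: (4/5)·7 + (1/5)·3 = 31/5.
The largest is 31/5, so the server's best response is Right.

Right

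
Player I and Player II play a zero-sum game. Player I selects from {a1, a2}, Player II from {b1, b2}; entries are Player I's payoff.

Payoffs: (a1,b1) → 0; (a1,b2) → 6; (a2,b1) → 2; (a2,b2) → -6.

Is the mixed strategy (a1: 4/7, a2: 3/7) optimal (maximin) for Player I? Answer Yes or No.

Against b1 this mix gives (4/7)·0 + (3/7)·2 = 6/7.
Against b2 this mix gives (4/7)·6 + (3/7)·(-6) = 6/7.
All of Player II's active replies (b1, b2) yield 6/7, and no column does worse for Player I. The mix makes Player II indifferent and guarantees 6/7, so it is optimal.

Yes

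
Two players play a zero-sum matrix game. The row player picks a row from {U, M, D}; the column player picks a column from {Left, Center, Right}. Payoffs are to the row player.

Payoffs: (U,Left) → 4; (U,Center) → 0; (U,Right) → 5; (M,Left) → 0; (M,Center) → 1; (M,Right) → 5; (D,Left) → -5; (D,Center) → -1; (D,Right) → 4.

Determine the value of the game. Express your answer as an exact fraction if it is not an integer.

4/5

Row minima: U → 0, M → 0, D → -5; maximin = 0.
Column maxima: Left → 4, Center → 1, Right → 5; minimax = 1.
0 ≠ 1, so there is no saddle point; optimal play is mixed.
D is strictly dominated by U, so the row player never plays it.
Right is strictly dominated by Left (it gives the row player strictly more in every row), so the column player never plays it.
On the remaining 2×2 (U, M vs Left, Center):
Let the row player play U with probability p. Expected payoff against Left: 4p + 0(1−p) = 4p; against Center: 0p + 1(1−p) = −p + 1.
Setting these equal: 4p = −p + 1 ⇒ 5p = 1 ⇒ p = 1/5, and the value is (4)·(1/5) = 4/5.
For the column player: with q = P(Left), equating U's and M's payoffs gives 4q = −q + 1 ⇒ q = 1/5.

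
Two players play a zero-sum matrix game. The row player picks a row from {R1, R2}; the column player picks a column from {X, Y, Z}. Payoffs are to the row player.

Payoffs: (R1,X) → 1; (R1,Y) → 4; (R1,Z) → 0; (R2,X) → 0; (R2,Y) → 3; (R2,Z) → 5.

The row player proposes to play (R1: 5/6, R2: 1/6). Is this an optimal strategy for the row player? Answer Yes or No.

Yes

Against X this mix gives (5/6)·1 + (1/6)·0 = 5/6.
Against Y this mix gives (5/6)·4 + (1/6)·3 = 23/6.
Against Z this mix gives (5/6)·0 + (1/6)·5 = 5/6.
All of the column player's active replies (X, Z) yield 5/6, and no column does worse for the row player. The mix makes the column player indifferent and guarantees 5/6, so it is optimal.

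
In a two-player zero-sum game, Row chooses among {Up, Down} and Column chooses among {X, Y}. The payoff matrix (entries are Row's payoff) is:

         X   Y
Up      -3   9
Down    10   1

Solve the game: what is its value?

31/7

Row minima: Up → -3, Down → 1; maximin = 1.
Column maxima: X → 10, Y → 9; minimax = 9.
1 ≠ 9, so there is no saddle point; optimal play is mixed.
Let Row play Up with probability p. Expected payoff against X: (-3)p + 10(1−p) = −13p + 10; against Y: 9p + 1(1−p) = 8p + 1.
Setting these equal: −13p + 10 = 8p + 1 ⇒ −21p = -9 ⇒ p = 3/7, and the value is (-13)·(3/7) + 10 = 31/7.
For Column: with q = P(X), equating Up's and Down's payoffs gives −12q + 9 = 9q + 1 ⇒ q = 8/21.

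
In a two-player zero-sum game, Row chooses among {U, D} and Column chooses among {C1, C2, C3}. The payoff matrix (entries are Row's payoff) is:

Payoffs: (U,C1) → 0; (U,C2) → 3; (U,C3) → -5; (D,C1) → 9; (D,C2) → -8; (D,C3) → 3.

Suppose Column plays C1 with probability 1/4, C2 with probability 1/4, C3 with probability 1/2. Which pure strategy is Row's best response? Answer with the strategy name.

D

Expected payoff of U: (1/4)·0 + (1/4)·3 + (1/2)·(-5) = -7/4.
Expected payoff of D: (1/4)·9 + (1/4)·(-8) + (1/2)·3 = 7/4.
The largest is 7/4, so Row's best response is D.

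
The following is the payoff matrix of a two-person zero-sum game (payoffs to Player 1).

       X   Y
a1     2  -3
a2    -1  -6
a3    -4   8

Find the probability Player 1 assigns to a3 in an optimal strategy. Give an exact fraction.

5/17

Row minima: a1 → -3, a2 → -6, a3 → -4; maximin = -3.
Column maxima: X → 2, Y → 8; minimax = 2.
-3 ≠ 2, so there is no saddle point; optimal play is mixed.
a2 is strictly dominated by a1, so Player 1 never plays it.
On the remaining 2×2 (a1, a3 vs X, Y):
Let Player 1 play a1 with probability p. Expected payoff against X: 2p + (-4)(1−p) = 6p − 4; against Y: (-3)p + 8(1−p) = −11p + 8.
Setting these equal: 6p − 4 = −11p + 8 ⇒ 17p = 12 ⇒ p = 12/17, and the value is (6)·(12/17) − 4 = 4/17.
For Player 2: with q = P(X), equating a1's and a3's payoffs gives 5q − 3 = −12q + 8 ⇒ q = 11/17.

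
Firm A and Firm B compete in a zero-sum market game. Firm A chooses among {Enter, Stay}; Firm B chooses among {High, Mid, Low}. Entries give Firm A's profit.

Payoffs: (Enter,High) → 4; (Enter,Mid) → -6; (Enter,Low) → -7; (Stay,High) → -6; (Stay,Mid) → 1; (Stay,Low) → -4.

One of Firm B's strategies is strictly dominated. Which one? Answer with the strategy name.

Mid

Low holds Firm A's payoff strictly below Mid in every row: -7 < -6, -4 < 1.
So Mid is strictly dominated for Firm B.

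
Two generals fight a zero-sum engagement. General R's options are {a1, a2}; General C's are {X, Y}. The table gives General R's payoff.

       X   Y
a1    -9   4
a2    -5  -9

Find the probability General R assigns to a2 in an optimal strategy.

Row minima: a1 → -9, a2 → -9; maximin = -9.
Column maxima: X → -5, Y → 4; minimax = -5.
-9 ≠ -5, so there is no saddle point; optimal play is mixed.
Let General R play a1 with probability p. Expected payoff against X: (-9)p + (-5)(1−p) = −4p − 5; against Y: 4p + (-9)(1−p) = 13p − 9.
Setting these equal: −4p − 5 = 13p − 9 ⇒ −17p = -4 ⇒ p = 4/17, and the value is (-4)·(4/17) − 5 = -101/17.
For General C: with q = P(X), equating a1's and a2's payoffs gives −13q + 4 = 4q − 9 ⇒ q = 13/17.

13/17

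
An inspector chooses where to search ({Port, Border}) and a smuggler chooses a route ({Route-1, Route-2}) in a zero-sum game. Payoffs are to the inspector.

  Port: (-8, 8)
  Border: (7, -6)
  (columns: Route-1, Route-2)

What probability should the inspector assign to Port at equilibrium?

Row minima: Port → -8, Border → -6; maximin = -6.
Column maxima: Route-1 → 7, Route-2 → 8; minimax = 7.
-6 ≠ 7, so there is no saddle point; optimal play is mixed.
Let the inspector play Port with probability p. Expected payoff against Route-1: (-8)p + 7(1−p) = −15p + 7; against Route-2: 8p + (-6)(1−p) = 14p − 6.
Setting these equal: −15p + 7 = 14p − 6 ⇒ −29p = -13 ⇒ p = 13/29, and the value is (-15)·(13/29) + 7 = 8/29.
For the smuggler: with q = P(Route-1), equating Port's and Border's payoffs gives −16q + 8 = 13q − 6 ⇒ q = 14/29.

13/29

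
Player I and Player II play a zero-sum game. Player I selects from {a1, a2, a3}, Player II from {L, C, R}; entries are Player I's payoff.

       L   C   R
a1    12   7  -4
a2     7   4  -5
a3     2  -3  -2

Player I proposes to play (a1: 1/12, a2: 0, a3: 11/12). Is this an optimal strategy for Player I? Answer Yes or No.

Against L this mix gives (1/12)·12 + (11/12)·2 = 17/6.
Against C this mix gives (1/12)·7 + (11/12)·(-3) = -13/6.
Against R this mix gives (1/12)·(-4) + (11/12)·(-2) = -13/6.
All of Player II's active replies (C, R) yield -13/6, and no column does worse for Player I. The mix makes Player II indifferent and guarantees -13/6, so it is optimal.

Yes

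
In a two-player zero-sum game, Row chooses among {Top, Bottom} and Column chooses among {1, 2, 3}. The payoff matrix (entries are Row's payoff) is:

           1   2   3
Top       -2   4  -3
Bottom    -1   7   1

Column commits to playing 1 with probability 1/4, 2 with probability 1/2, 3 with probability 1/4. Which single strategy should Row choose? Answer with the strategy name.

Expected payoff of Top: (1/4)·(-2) + (1/2)·4 + (1/4)·(-3) = 3/4.
Expected payoff of Bottom: (1/4)·(-1) + (1/2)·7 + (1/4)·1 = 7/2.
The largest is 7/2, so Row's best response is Bottom.

Bottom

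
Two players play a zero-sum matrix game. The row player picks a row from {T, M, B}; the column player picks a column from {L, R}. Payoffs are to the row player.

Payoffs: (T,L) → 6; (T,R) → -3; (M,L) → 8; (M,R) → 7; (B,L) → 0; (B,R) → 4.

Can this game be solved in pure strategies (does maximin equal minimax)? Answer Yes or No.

Row minima: T → -3, M → 7, B → 0; maximin = 7.
Column maxima: L → 8, R → 7; minimax = 7.
maximin = minimax = 7, so a saddle point exists.

Yes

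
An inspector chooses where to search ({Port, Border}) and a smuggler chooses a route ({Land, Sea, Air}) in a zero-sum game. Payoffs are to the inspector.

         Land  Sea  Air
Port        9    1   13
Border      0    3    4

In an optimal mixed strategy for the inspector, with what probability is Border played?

Row minima: Port → 1, Border → 0; maximin = 1.
Column maxima: Land → 9, Sea → 3, Air → 13; minimax = 3.
1 ≠ 3, so there is no saddle point; optimal play is mixed.
Air is strictly dominated by Land (it gives the inspector strictly more in every row), so the smuggler never plays it.
On the remaining 2×2 (Port, Border vs Land, Sea):
Let the inspector play Port with probability p. Expected payoff against Land: 9p + 0(1−p) = 9p; against Sea: 1p + 3(1−p) = −2p + 3.
Setting these equal: 9p = −2p + 3 ⇒ 11p = 3 ⇒ p = 3/11, and the value is (9)·(3/11) = 27/11.
For the smuggler: with q = P(Land), equating Port's and Border's payoffs gives 8q + 1 = −3q + 3 ⇒ q = 2/11.

8/11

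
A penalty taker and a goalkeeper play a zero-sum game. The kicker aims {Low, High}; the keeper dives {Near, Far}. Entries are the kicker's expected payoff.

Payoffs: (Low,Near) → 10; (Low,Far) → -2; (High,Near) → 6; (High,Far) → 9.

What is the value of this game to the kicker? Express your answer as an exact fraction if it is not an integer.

Row minima: Low → -2, High → 6; maximin = 6.
Column maxima: Near → 10, Far → 9; minimax = 9.
6 ≠ 9, so there is no saddle point; optimal play is mixed.
Let the kicker play Low with probability p. Expected payoff against Near: 10p + 6(1−p) = 4p + 6; against Far: (-2)p + 9(1−p) = −11p + 9.
Setting these equal: 4p + 6 = −11p + 9 ⇒ 15p = 3 ⇒ p = 1/5, and the value is (4)·(1/5) + 6 = 34/5.
For the keeper: with q = P(Near), equating Low's and High's payoffs gives 12q − 2 = −3q + 9 ⇒ q = 11/15.

34/5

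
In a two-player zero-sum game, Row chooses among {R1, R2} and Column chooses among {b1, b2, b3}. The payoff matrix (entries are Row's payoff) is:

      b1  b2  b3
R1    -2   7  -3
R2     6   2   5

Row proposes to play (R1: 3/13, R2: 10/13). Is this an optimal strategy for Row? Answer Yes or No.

Against b1 this mix gives (3/13)·(-2) + (10/13)·6 = 54/13.
Against b2 this mix gives (3/13)·7 + (10/13)·2 = 41/13.
Against b3 this mix gives (3/13)·(-3) + (10/13)·5 = 41/13.
All of Column's active replies (b2, b3) yield 41/13, and no column does worse for Row. The mix makes Column indifferent and guarantees 41/13, so it is optimal.

Yes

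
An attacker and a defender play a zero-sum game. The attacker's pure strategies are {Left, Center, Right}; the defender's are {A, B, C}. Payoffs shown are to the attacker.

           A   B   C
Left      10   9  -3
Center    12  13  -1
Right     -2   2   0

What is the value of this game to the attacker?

Row minima: Left → -3, Center → -1, Right → -2; maximin = -1.
Column maxima: A → 12, B → 13, C → 0; minimax = 0.
-1 ≠ 0, so there is no saddle point; optimal play is mixed.
Left is strictly dominated by Center, so the attacker never plays it.
With Left eliminated, B is strictly dominated by A (it gives the attacker strictly more in every remaining row), so the defender never plays it.
On the remaining 2×2 (Center, Right vs A, C):
Let the attacker play Center with probability p. Expected payoff against A: 12p + (-2)(1−p) = 14p − 2; against C: (-1)p + 0(1−p) = −p.
Setting these equal: 14p − 2 = −p ⇒ 15p = 2 ⇒ p = 2/15, and the value is (14)·(2/15) − 2 = -2/15.
For the defender: with q = P(A), equating Center's and Right's payoffs gives 13q − 1 = −2q ⇒ q = 1/15.

-2/15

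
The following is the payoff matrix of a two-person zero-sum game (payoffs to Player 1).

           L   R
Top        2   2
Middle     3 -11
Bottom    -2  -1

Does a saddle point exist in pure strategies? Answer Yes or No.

Yes

Row minima: Top → 2, Middle → -11, Bottom → -2; maximin = 2.
Column maxima: L → 3, R → 2; minimax = 2.
maximin = minimax = 2, so a saddle point exists.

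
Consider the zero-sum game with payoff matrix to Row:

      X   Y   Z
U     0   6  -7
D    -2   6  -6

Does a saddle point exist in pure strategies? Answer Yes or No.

Row minima: U → -7, D → -6; maximin = -6.
Column maxima: X → 0, Y → 6, Z → -6; minimax = -6.
maximin = minimax = -6, so a saddle point exists.

Yes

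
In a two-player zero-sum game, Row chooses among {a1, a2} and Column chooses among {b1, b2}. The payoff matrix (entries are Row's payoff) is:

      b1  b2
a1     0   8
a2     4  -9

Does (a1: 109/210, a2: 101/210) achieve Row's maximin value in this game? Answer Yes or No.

Against b1 this mix gives (109/210)·0 + (101/210)·4 = 202/105.
Against b2 this mix gives (109/210)·8 + (101/210)·(-9) = -37/210.
Column will play b2, holding Row to -37/210. Shifting weight toward the row that does better against b2 would raise this floor (the equalizing mix achieves 32/21 against both b2 and b1), so the proposed strategy is not optimal.

No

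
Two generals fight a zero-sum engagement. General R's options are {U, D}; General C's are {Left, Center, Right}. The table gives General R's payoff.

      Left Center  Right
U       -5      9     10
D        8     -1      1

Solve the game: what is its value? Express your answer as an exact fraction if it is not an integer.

Row minima: U → -5, D → -1; maximin = -1.
Column maxima: Left → 8, Center → 9, Right → 10; minimax = 8.
-1 ≠ 8, so there is no saddle point; optimal play is mixed.
Right is strictly dominated by Center (it gives General R strictly more in every row), so General C never plays it.
On the remaining 2×2 (U, D vs Left, Center):
Let General R play U with probability p. Expected payoff against Left: (-5)p + 8(1−p) = −13p + 8; against Center: 9p + (-1)(1−p) = 10p − 1.
Setting these equal: −13p + 8 = 10p − 1 ⇒ −23p = -9 ⇒ p = 9/23, and the value is (-13)·(9/23) + 8 = 67/23.
For General C: with q = P(Left), equating U's and D's payoffs gives −14q + 9 = 9q − 1 ⇒ q = 10/23.

67/23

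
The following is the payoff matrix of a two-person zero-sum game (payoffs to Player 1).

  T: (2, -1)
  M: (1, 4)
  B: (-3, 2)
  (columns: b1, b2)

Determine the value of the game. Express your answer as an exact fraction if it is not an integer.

3/2

Row minima: T → -1, M → 1, B → -3; maximin = 1.
Column maxima: b1 → 2, b2 → 4; minimax = 2.
1 ≠ 2, so there is no saddle point; optimal play is mixed.
B is strictly dominated by M, so Player 1 never plays it.
On the remaining 2×2 (T, M vs b1, b2):
Let Player 1 play T with probability p. Expected payoff against b1: 2p + 1(1−p) = p + 1; against b2: (-1)p + 4(1−p) = −5p + 4.
Setting these equal: p + 1 = −5p + 4 ⇒ 6p = 3 ⇒ p = 1/2, and the value is (1)·(1/2) + 1 = 3/2.
For Player 2: with q = P(b1), equating T's and M's payoffs gives 3q − 1 = −3q + 4 ⇒ q = 5/6.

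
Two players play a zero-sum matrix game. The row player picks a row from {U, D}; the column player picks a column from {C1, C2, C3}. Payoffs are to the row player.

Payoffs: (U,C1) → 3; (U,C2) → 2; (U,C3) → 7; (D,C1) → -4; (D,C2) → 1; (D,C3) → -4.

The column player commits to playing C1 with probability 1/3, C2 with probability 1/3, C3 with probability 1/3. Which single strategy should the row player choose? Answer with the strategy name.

Expected payoff of U: (1/3)·3 + (1/3)·2 + (1/3)·7 = 4.
Expected payoff of D: (1/3)·(-4) + (1/3)·1 + (1/3)·(-4) = -7/3.
The largest is 4, so the row player's best response is U.

U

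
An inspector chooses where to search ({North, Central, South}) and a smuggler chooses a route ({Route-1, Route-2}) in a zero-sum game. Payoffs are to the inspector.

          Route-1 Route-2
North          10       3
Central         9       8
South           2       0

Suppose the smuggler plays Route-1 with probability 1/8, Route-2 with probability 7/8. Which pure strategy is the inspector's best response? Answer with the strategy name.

Central

Expected payoff of North: (1/8)·10 + (7/8)·3 = 31/8.
Expected payoff of Central: (1/8)·9 + (7/8)·8 = 65/8.
Expected payoff of South: (1/8)·2 + (7/8)·0 = 1/4.
The largest is 65/8, so the inspector's best response is Central.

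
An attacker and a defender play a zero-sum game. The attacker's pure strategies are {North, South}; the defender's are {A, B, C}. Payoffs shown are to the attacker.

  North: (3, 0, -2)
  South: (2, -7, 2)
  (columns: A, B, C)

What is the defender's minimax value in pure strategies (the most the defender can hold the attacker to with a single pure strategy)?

0

Column maxima: A → 3, B → 0, C → 2.
The smallest of these is 0.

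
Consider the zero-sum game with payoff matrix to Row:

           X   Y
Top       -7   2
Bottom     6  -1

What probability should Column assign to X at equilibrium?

3/16

Row minima: Top → -7, Bottom → -1; maximin = -1.
Column maxima: X → 6, Y → 2; minimax = 2.
-1 ≠ 2, so there is no saddle point; optimal play is mixed.
Let Row play Top with probability p. Expected payoff against X: (-7)p + 6(1−p) = −13p + 6; against Y: 2p + (-1)(1−p) = 3p − 1.
Setting these equal: −13p + 6 = 3p − 1 ⇒ −16p = -7 ⇒ p = 7/16, and the value is (-13)·(7/16) + 6 = 5/16.
For Column: with q = P(X), equating Top's and Bottom's payoffs gives −9q + 2 = 7q − 1 ⇒ q = 3/16.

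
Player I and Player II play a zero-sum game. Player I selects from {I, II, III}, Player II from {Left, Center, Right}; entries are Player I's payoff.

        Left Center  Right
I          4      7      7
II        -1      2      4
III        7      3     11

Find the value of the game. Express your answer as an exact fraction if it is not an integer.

37/7

Row minima: I → 4, II → -1, III → 3; maximin = 4.
Column maxima: Left → 7, Center → 7, Right → 11; minimax = 7.
4 ≠ 7, so there is no saddle point; optimal play is mixed.
II is strictly dominated by I, so Player I never plays it.
Right is strictly dominated by Left (it gives Player I strictly more in every row), so Player II never plays it.
On the remaining 2×2 (I, III vs Left, Center):
Let Player I play I with probability p. Expected payoff against Left: 4p + 7(1−p) = −3p + 7; against Center: 7p + 3(1−p) = 4p + 3.
Setting these equal: −3p + 7 = 4p + 3 ⇒ −7p = -4 ⇒ p = 4/7, and the value is (-3)·(4/7) + 7 = 37/7.
For Player II: with q = P(Left), equating I's and III's payoffs gives −3q + 7 = 4q + 3 ⇒ q = 4/7.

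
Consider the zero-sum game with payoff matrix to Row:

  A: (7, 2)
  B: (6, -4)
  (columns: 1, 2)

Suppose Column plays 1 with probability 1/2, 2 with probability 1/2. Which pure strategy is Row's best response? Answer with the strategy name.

A

Expected payoff of A: (1/2)·7 + (1/2)·2 = 9/2.
Expected payoff of B: (1/2)·6 + (1/2)·(-4) = 1.
The largest is 9/2, so Row's best response is A.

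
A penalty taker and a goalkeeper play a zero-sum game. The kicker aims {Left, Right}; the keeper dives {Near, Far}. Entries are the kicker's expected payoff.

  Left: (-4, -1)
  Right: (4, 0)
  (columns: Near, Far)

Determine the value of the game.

Row minima: Left → -4, Right → 0; maximin = 0.
Column maxima: Near → 4, Far → 0; minimax = 0.
Since maximin = minimax = 0, there is a saddle point and the value is 0.

0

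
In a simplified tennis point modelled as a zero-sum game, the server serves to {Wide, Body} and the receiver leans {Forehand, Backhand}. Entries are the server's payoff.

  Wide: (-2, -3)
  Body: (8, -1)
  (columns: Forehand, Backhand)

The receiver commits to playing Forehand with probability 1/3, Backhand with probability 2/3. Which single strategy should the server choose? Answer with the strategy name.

Expected payoff of Wide: (1/3)·(-2) + (2/3)·(-3) = -8/3.
Expected payoff of Body: (1/3)·8 + (2/3)·(-1) = 2.
The largest is 2, so the server's best response is Body.

Body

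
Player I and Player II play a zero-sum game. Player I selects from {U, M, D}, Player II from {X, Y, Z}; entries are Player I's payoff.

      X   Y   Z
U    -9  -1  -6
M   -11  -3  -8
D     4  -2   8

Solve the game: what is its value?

Row minima: U → -9, M → -11, D → -2; maximin = -2.
Column maxima: X → 4, Y → -1, Z → 8; minimax = -1.
-2 ≠ -1, so there is no saddle point; optimal play is mixed.
M is strictly dominated by U, so Player I never plays it.
Z is strictly dominated by X (it gives Player I strictly more in every row), so Player II never plays it.
On the remaining 2×2 (U, D vs X, Y):
Let Player I play U with probability p. Expected payoff against X: (-9)p + 4(1−p) = −13p + 4; against Y: (-1)p + (-2)(1−p) = p − 2.
Setting these equal: −13p + 4 = p − 2 ⇒ −14p = -6 ⇒ p = 3/7, and the value is (-13)·(3/7) + 4 = -11/7.
For Player II: with q = P(X), equating U's and D's payoffs gives −8q − 1 = 6q − 2 ⇒ q = 1/14.

-11/7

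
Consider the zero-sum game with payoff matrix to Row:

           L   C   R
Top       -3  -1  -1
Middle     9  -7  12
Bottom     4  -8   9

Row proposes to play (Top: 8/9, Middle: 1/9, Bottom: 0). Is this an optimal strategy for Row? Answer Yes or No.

Yes

Against L this mix gives (8/9)·(-3) + (1/9)·9 = -5/3.
Against C this mix gives (8/9)·(-1) + (1/9)·(-7) = -5/3.
Against R this mix gives (8/9)·(-1) + (1/9)·12 = 4/9.
All of Column's active replies (L, C) yield -5/3, and no column does worse for Row. The mix makes Column indifferent and guarantees -5/3, so it is optimal.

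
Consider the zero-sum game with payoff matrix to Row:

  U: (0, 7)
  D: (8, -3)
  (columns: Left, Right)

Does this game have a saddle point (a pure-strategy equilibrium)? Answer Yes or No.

Row minima: U → 0, D → -3; maximin = 0.
Column maxima: Left → 8, Right → 7; minimax = 7.
0 ≠ 7, so no pure-strategy equilibrium exists.

No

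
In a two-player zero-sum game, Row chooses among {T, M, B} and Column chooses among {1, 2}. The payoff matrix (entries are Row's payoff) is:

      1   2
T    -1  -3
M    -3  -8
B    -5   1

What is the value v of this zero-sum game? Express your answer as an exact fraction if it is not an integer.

Row minima: T → -3, M → -8, B → -5; maximin = -3.
Column maxima: 1 → -1, 2 → 1; minimax = -1.
-3 ≠ -1, so there is no saddle point; optimal play is mixed.
M is strictly dominated by T, so Row never plays it.
On the remaining 2×2 (T, B vs 1, 2):
Let Row play T with probability p. Expected payoff against 1: (-1)p + (-5)(1−p) = 4p − 5; against 2: (-3)p + 1(1−p) = −4p + 1.
Setting these equal: 4p − 5 = −4p + 1 ⇒ 8p = 6 ⇒ p = 3/4, and the value is (4)·(3/4) − 5 = -2.
For Column: with q = P(1), equating T's and B's payoffs gives 2q − 3 = −6q + 1 ⇒ q = 1/2.

-2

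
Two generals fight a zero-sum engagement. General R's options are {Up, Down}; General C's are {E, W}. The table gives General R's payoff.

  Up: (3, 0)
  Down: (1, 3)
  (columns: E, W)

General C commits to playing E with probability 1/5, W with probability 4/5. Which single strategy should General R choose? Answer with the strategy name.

Expected payoff of Up: (1/5)·3 + (4/5)·0 = 3/5.
Expected payoff of Down: (1/5)·1 + (4/5)·3 = 13/5.
The largest is 13/5, so General R's best response is Down.

Down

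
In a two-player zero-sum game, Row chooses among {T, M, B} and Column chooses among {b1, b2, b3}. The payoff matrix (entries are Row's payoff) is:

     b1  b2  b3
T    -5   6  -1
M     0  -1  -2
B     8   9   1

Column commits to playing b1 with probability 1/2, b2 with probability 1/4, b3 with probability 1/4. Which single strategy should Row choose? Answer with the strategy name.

Expected payoff of T: (1/2)·(-5) + (1/4)·6 + (1/4)·(-1) = -5/4.
Expected payoff of M: (1/2)·0 + (1/4)·(-1) + (1/4)·(-2) = -3/4.
Expected payoff of B: (1/2)·8 + (1/4)·9 + (1/4)·1 = 13/2.
The largest is 13/2, so Row's best response is B.

B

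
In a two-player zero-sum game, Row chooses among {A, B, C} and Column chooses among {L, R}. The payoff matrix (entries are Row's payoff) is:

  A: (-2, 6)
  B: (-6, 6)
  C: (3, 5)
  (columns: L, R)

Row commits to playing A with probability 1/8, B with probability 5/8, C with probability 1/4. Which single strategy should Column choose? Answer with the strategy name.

L

If Column plays L, Row's expected payoff is (1/8)·(-2) + (5/8)·(-6) + (1/4)·3 = -13/4.
If Column plays R, Row's expected payoff is (1/8)·6 + (5/8)·6 + (1/4)·5 = 23/4.
Column minimizes Row's payoff; the smallest is -13/4, so the best response is L.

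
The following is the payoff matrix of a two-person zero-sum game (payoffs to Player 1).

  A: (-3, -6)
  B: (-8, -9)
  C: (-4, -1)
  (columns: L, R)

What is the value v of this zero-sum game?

Row minima: A → -6, B → -9, C → -4; maximin = -4.
Column maxima: L → -3, R → -1; minimax = -3.
-4 ≠ -3, so there is no saddle point; optimal play is mixed.
B is strictly dominated by A, so Player 1 never plays it.
On the remaining 2×2 (A, C vs L, R):
Let Player 1 play A with probability p. Expected payoff against L: (-3)p + (-4)(1−p) = p − 4; against R: (-6)p + (-1)(1−p) = −5p − 1.
Setting these equal: p − 4 = −5p − 1 ⇒ 6p = 3 ⇒ p = 1/2, and the value is (1)·(1/2) − 4 = -7/2.
For Player 2: with q = P(L), equating A's and C's payoffs gives 3q − 6 = −3q − 1 ⇒ q = 5/6.

-7/2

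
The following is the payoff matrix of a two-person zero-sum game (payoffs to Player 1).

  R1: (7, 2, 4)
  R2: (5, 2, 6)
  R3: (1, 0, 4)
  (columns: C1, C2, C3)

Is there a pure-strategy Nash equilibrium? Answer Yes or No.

Yes

Row minima: R1 → 2, R2 → 2, R3 → 0; maximin = 2.
Column maxima: C1 → 7, C2 → 2, C3 → 6; minimax = 2.
maximin = minimax = 2, so a saddle point exists.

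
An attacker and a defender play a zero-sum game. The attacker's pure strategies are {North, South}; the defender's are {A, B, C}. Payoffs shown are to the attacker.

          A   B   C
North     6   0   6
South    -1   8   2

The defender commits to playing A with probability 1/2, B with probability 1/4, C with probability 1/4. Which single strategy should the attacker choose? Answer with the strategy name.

Expected payoff of North: (1/2)·6 + (1/4)·0 + (1/4)·6 = 9/2.
Expected payoff of South: (1/2)·(-1) + (1/4)·8 + (1/4)·2 = 2.
The largest is 9/2, so the attacker's best response is North.

North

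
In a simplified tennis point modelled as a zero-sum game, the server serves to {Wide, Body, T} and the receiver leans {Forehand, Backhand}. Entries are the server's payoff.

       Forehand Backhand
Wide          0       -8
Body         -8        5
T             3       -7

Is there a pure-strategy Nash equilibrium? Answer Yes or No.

No

Row minima: Wide → -8, Body → -8, T → -7; maximin = -7.
Column maxima: Forehand → 3, Backhand → 5; minimax = 3.
-7 ≠ 3, so no pure-strategy equilibrium exists.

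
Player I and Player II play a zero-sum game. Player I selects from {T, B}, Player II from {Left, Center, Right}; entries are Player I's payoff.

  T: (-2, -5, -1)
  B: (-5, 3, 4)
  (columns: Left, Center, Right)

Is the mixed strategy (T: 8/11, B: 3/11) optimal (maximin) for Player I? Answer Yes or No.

Yes

Against Left this mix gives (8/11)·(-2) + (3/11)·(-5) = -31/11.
Against Center this mix gives (8/11)·(-5) + (3/11)·3 = -31/11.
Against Right this mix gives (8/11)·(-1) + (3/11)·4 = 4/11.
All of Player II's active replies (Left, Center) yield -31/11, and no column does worse for Player I. The mix makes Player II indifferent and guarantees -31/11, so it is optimal.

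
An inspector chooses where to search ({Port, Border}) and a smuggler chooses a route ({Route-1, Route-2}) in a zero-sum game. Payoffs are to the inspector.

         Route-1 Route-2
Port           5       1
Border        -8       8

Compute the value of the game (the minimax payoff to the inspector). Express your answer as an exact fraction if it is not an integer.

12/5

Row minima: Port → 1, Border → -8; maximin = 1.
Column maxima: Route-1 → 5, Route-2 → 8; minimax = 5.
1 ≠ 5, so there is no saddle point; optimal play is mixed.
Let the inspector play Port with probability p. Expected payoff against Route-1: 5p + (-8)(1−p) = 13p − 8; against Route-2: 1p + 8(1−p) = −7p + 8.
Setting these equal: 13p − 8 = −7p + 8 ⇒ 20p = 16 ⇒ p = 4/5, and the value is (13)·(4/5) − 8 = 12/5.
For the smuggler: with q = P(Route-1), equating Port's and Border's payoffs gives 4q + 1 = −16q + 8 ⇒ q = 7/20.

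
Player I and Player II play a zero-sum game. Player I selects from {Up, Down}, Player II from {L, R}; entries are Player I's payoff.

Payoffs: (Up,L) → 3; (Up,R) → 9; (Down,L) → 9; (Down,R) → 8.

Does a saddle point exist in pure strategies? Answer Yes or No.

No

Row minima: Up → 3, Down → 8; maximin = 8.
Column maxima: L → 9, R → 9; minimax = 9.
8 ≠ 9, so no pure-strategy equilibrium exists.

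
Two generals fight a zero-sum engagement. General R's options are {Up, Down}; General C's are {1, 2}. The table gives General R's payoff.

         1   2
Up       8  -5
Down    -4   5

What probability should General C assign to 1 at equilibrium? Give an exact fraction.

5/11

Row minima: Up → -5, Down → -4; maximin = -4.
Column maxima: 1 → 8, 2 → 5; minimax = 5.
-4 ≠ 5, so there is no saddle point; optimal play is mixed.
Let General R play Up with probability p. Expected payoff against 1: 8p + (-4)(1−p) = 12p − 4; against 2: (-5)p + 5(1−p) = −10p + 5.
Setting these equal: 12p − 4 = −10p + 5 ⇒ 22p = 9 ⇒ p = 9/22, and the value is (12)·(9/22) − 4 = 10/11.
For General C: with q = P(1), equating Up's and Down's payoffs gives 13q − 5 = −9q + 5 ⇒ q = 5/11.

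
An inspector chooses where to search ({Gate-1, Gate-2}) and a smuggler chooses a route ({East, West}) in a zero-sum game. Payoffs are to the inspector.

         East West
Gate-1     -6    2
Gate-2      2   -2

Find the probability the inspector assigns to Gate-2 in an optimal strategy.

Row minima: Gate-1 → -6, Gate-2 → -2; maximin = -2.
Column maxima: East → 2, West → 2; minimax = 2.
-2 ≠ 2, so there is no saddle point; optimal play is mixed.
Let the inspector play Gate-1 with probability p. Expected payoff against East: (-6)p + 2(1−p) = −8p + 2; against West: 2p + (-2)(1−p) = 4p − 2.
Setting these equal: −8p + 2 = 4p − 2 ⇒ −12p = -4 ⇒ p = 1/3, and the value is (-8)·(1/3) + 2 = -2/3.
For the smuggler: with q = P(East), equating Gate-1's and Gate-2's payoffs gives −8q + 2 = 4q − 2 ⇒ q = 1/3.

2/3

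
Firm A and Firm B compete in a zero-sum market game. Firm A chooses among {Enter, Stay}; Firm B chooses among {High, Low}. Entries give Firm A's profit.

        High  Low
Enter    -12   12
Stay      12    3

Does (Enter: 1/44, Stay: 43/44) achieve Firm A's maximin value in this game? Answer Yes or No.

Against High this mix gives (1/44)·(-12) + (43/44)·12 = 126/11.
Against Low this mix gives (1/44)·12 + (43/44)·3 = 141/44.
Firm B will play Low, holding Firm A to 141/44. Shifting weight toward the row that does better against Low would raise this floor (the equalizing mix achieves 60/11 against both Low and High), so the proposed strategy is not optimal.

No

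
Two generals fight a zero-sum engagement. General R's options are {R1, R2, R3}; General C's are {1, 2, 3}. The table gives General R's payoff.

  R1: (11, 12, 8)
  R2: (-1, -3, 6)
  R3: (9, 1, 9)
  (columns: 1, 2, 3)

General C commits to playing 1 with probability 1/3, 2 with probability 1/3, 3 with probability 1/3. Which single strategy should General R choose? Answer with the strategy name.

R1

Expected payoff of R1: (1/3)·11 + (1/3)·12 + (1/3)·8 = 31/3.
Expected payoff of R2: (1/3)·(-1) + (1/3)·(-3) + (1/3)·6 = 2/3.
Expected payoff of R3: (1/3)·9 + (1/3)·1 + (1/3)·9 = 19/3.
The largest is 31/3, so General R's best response is R1.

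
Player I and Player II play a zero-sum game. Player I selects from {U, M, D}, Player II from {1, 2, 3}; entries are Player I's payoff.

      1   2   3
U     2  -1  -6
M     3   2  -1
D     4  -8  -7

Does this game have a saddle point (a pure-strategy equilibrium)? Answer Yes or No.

Yes

Row minima: U → -6, M → -1, D → -8; maximin = -1.
Column maxima: 1 → 4, 2 → 2, 3 → -1; minimax = -1.
maximin = minimax = -1, so a saddle point exists.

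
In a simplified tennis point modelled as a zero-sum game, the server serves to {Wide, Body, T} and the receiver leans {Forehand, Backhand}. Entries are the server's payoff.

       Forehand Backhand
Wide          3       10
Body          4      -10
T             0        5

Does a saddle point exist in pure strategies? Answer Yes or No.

Row minima: Wide → 3, Body → -10, T → 0; maximin = 3.
Column maxima: Forehand → 4, Backhand → 10; minimax = 4.
3 ≠ 4, so no pure-strategy equilibrium exists.

No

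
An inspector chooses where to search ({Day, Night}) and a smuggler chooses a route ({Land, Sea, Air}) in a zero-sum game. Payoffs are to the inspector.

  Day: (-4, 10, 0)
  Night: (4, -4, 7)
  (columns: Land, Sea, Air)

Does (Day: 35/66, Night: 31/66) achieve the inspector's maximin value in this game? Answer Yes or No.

Against Land this mix gives (35/66)·(-4) + (31/66)·4 = -8/33.
Against Sea this mix gives (35/66)·10 + (31/66)·(-4) = 113/33.
Against Air this mix gives (35/66)·0 + (31/66)·7 = 217/66.
The smuggler will play Land, holding the inspector to -8/33. Shifting weight toward the row that does better against Land would raise this floor (the equalizing mix achieves 12/11 against both Land and Sea), so the proposed strategy is not optimal.

No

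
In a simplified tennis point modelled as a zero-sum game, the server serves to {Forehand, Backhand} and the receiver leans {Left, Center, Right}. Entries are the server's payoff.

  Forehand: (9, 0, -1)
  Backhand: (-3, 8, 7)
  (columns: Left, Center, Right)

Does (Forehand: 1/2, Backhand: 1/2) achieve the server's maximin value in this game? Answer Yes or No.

Yes

Against Left this mix gives (1/2)·9 + (1/2)·(-3) = 3.
Against Center this mix gives (1/2)·0 + (1/2)·8 = 4.
Against Right this mix gives (1/2)·(-1) + (1/2)·7 = 3.
All of the receiver's active replies (Left, Right) yield 3, and no column does worse for the server. The mix makes the receiver indifferent and guarantees 3, so it is optimal.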